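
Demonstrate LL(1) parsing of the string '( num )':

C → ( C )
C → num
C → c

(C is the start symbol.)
LL(1) parsing maintains a stack (initially the start symbol over $) and the input. At each step: if the stack top is a terminal, match it against the current input token; if it is a non-terminal N, replace it with the RHS of M[N, lookahead] (the unique production whose predict set contains the lookahead).

Stack is shown with the top on the left.

Stack    Input      Action
--------------------------
C $      ( num ) $  output C → ( C )
( C ) $  ( num ) $  match '('
C ) $    num ) $    output C → num
num ) $  num ) $    match 'num'
) $      ) $        match ')'
$        $          accept

The string is accepted.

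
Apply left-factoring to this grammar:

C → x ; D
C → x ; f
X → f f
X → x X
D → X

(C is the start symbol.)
C → x ; C'
C' → D
C' → f
X → f f
X → x X
D → X

Left-factoring transforms A → αβ₁ | αβ₂ into A → αA' and A' → β₁ | β₂
(α is the longest common prefix among the alternatives). Repeat until
no nonterminal has two alternatives with a common prefix.

Round 1: C has alternatives sharing prefix 'x ;'. Introduce C': C → x ; C'
  Add: C' → D
  Add: C' → f

No remaining common prefixes — done.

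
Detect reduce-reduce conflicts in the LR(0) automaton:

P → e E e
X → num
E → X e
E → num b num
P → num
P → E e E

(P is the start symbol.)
Yes — I5: [P → num .] vs [X → num .]

A reduce-reduce conflict occurs when an LR(0) state has two complete items [A → α .] and [B → β .] — both call for a reduction, and with no lookahead the parser cannot choose between them.

Augment with P' → P and build the canonical LR(0) collection (I0 = CLOSURE({[P' → . P]}), then GOTO on every symbol after a dot until no new states appear). It has 14 states:
  I0: { [E → . X e], [E → . num b num], [P → . E e E], [P → . e E e], [P → . num], [P' → . P], [X → . num] }  — shift
  I1: { [P → E . e E] }  — shift
  I2: { [P' → P .] }  — accept
  I3: { [E → X . e] }  — shift
  I4: { [E → . X e], [E → . num b num], [P → e . E e], [X → . num] }  — shift
  I5: { [E → num . b num], [P → num .], [X → num .] }  — shift, 2 reduces
  I6: { [E → num b . num] }  — shift
  I7: { [E → num b num .] }  — reduce
  I8: { [P → e E . e] }  — shift
  I9: { [E → num . b num], [X → num .] }  — shift, reduce
  I10: { [P → e E e .] }  — reduce
  I11: { [E → X e .] }  — reduce
  I12: { [E → . X e], [E → . num b num], [P → E e . E], [X → . num] }  — shift
  I13: { [P → E e E .] }  — reduce

I5 contains complete items [P → num .], [X → num .] — reduce-reduce conflict.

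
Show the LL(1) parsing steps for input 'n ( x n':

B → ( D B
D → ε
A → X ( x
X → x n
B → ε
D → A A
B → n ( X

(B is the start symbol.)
Stack is shown with the top on the left.

Stack    Input      Action
--------------------------
B $      n ( x n $  output B → n ( X
n ( X $  n ( x n $  match 'n'
( X $    ( x n $    match '('
X $      x n $      output X → x n
x n $    x n $      match 'x'
n $      n $        match 'n'
$        $          accept

The string is accepted.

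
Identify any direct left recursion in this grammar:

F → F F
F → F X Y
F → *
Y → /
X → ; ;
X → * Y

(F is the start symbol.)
Direct left recursion occurs when N → N α for some non-terminal N (the right-hand side begins with the left-hand side itself).

F → F F: LEFT RECURSIVE (starts with F)
F → F X Y: LEFT RECURSIVE (starts with F)
F → *: starts with '*'
Y → /: starts with '/'
X → ; ;: starts with ';'
X → * Y: starts with '*'

The grammar has direct left recursion on: F.

Answer: Yes, F is left-recursive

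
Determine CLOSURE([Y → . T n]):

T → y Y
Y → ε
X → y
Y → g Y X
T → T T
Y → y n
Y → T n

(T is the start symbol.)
To compute CLOSURE, for each item [A → α.Bβ] where B is a non-terminal, add [B → .γ] for all productions B → γ; repeat for the newly added items until nothing changes.

Start with: [Y → . T n]
  [Y → . T n] has the dot before T: add [T → . y Y], [T → . T T]
No further items can be added.

CLOSURE = { [T → . T T], [T → . y Y], [Y → . T n] }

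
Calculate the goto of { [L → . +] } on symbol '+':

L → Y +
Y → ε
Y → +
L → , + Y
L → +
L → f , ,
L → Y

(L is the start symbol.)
GOTO(I, '+') = CLOSURE({ [A → αX.β] : [A → α.Xβ] ∈ I, X = '+' })

Items with dot before '+', with the dot advanced:
  [L → . +] → [L → + .]
Closure adds nothing (no advanced item has the dot before a non-terminal).

GOTO = { [L → + .] }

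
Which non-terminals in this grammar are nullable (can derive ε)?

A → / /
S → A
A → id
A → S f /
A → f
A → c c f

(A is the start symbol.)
None

There are no ε-productions, so no non-terminal can derive ε.
No non-terminals are nullable.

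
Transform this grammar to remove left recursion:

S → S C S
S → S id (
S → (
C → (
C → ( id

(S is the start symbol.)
S → ( S'
S' → C S S'
S' → id ( S'
S' → ε
C → (
C → ( id

S is directly left-recursive. The standard transformation for
  A → A α₁ | ... | A α_m | β₁ | ... | β_n
is
  A  → β₁ A' | ... | β_n A'
  A' → α₁ A' | ... | α_m A' | ε

S → ( becomes S → ( S'
S → S C S becomes S' → C S S'
S → S id ( becomes S' → id ( S'
Add S' → ε

Productions for other non-terminals are unchanged:
  C → (
  C → ( id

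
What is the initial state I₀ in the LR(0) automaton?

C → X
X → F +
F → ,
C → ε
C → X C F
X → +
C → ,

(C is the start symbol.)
{ [C → . ,], [C → . X C F], [C → . X], [C → .], [C' → . C], [F → . ,], [X → . +], [X → . F +] }

First, augment the grammar with C' → C
I₀ = CLOSURE({ [C' → . C] }):
  [C' → . C] has the dot before C: add [C → . X], [C → .], [C → . X C F], [C → . ,]
  [C → . X] has the dot before X: add [X → . F +], [X → . +]
  [X → . F +] has the dot before F: add [F → . ,]
No further items can be added.

I₀ = { [C → . ,], [C → . X C F], [C → . X], [C → .], [C' → . C], [F → . ,], [X → . +], [X → . F +] }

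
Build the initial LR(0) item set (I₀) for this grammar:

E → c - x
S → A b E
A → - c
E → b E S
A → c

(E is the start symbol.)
First, augment the grammar with E' → E
I₀ = CLOSURE({ [E' → . E] }):
  [E' → . E] has the dot before E: add [E → . c - x], [E → . b E S]
No further items can be added.

I₀ = { [E → . b E S], [E → . c - x], [E' → . E] }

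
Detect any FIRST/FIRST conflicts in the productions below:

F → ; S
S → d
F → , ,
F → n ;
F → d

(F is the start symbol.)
No FIRST/FIRST conflicts.

Productions for F:
  F → ; S: FIRST = { ';' }
  F → , ,: FIRST = { ',' }
  F → n ;: FIRST = { 'n' }
  F → d: FIRST = { 'd' }
S has only one production, so no FIRST/FIRST conflict is possible there.

All alternatives of each non-terminal have pairwise disjoint FIRST sets.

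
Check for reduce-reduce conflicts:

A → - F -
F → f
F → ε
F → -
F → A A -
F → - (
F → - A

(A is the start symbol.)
Augment with A' → A and build the canonical LR(0) collection (I0 = CLOSURE({[A' → . A]}), then GOTO on every symbol after a dot until no new states appear). It has 12 states:
  I0: { [A → . - F -], [A' → . A] }  — shift
  I1: { [A → - . F -], [A → . - F -], [F → . - (], [F → . - A], [F → . -], [F → . A A -], [F → . f], [F → .] }  — shift, reduce
  I2: { [A' → A .] }  — accept
  I3: { [A → - . F -], [A → . - F -], [F → - . (], [F → - . A], [F → - .], [F → . - (], [F → . - A], [F → . -], [F → . A A -], [F → . f], [F → .] }  — shift, 2 reduces
  I4: { [A → . - F -], [F → A . A -] }  — shift
  I5: { [A → - F . -] }  — shift
  I6: { [F → f .] }  — reduce
  I7: { [A → - F - .] }  — reduce
  I8: { [F → A A . -] }  — shift
  I9: { [F → A A - .] }  — reduce
  I10: { [F → - ( .] }  — reduce
  I11: { [A → . - F -], [F → - A .], [F → A . A -] }  — shift, reduce

I3 contains complete items [F → .], [F → - .] — reduce-reduce conflict.

Answer: Yes — I3: [F → .] vs [F → - .]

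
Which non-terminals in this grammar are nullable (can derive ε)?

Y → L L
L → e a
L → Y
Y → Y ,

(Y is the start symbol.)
None

There are no ε-productions, so no non-terminal can derive ε.
No non-terminals are nullable.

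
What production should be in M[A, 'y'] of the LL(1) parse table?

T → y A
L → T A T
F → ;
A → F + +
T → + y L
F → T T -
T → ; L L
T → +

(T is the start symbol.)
A → F + +

To find M[A, 'y'], we find productions for A where 'y' is in the predict set (PREDICT(N → α) = (FIRST(α) \ {ε}) ∪ (FOLLOW(N) if α ⇒* ε)).

Relevant sets:
  FIRST(F) = { '+', ';', 'y' }

A → F + +: PREDICT = { '+', ';', 'y' }
  'y' is in predict set, so this production goes in M[A, 'y']

M[A, 'y'] = A → F + +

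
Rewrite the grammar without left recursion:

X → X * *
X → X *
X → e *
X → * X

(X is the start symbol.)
X is directly left-recursive. The standard transformation for
  A → A α₁ | ... | A α_m | β₁ | ... | β_n
is
  A  → β₁ A' | ... | β_n A'
  A' → α₁ A' | ... | α_m A' | ε

X → e * becomes X → e * X'
X → * X becomes X → * X X'
X → X * * becomes X' → * * X'
X → X * becomes X' → * X'
Add X' → ε

Resulting grammar:
X → e * X'
X → * X X'
X' → * * X'
X' → * X'
X' → ε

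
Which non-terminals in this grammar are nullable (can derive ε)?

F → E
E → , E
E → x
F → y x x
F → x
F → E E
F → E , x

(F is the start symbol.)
None

A non-terminal is nullable if it can derive ε (the empty string): either it has an ε-production, or it has a production whose right-hand side consists entirely of nullable non-terminals.

There are no ε-productions, so no non-terminal can derive ε.
No non-terminals are nullable.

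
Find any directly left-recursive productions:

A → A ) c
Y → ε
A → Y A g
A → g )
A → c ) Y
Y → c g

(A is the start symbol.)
A → A ) c: LEFT RECURSIVE (starts with A)
Y → ε: starts with ε
A → Y A g: starts with Y
A → g ): starts with g
A → c ) Y: starts with c
Y → c g: starts with c

The grammar has direct left recursion on: A.

Answer: Yes, A is left-recursive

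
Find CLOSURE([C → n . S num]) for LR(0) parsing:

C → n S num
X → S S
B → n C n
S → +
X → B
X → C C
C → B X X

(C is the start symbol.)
{ [C → n . S num], [S → . +] }

To compute CLOSURE, for each item [A → α.Bβ] where B is a non-terminal, add [B → .γ] for all productions B → γ; repeat for the newly added items until nothing changes.

Start with: [C → n . S num]
  [C → n . S num] has the dot before S: add [S → . +]
No further items can be added.

CLOSURE = { [C → n . S num], [S → . +] }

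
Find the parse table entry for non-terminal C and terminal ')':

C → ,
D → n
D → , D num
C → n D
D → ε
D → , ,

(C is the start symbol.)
Empty (error entry)

To find M[C, ')'], we find productions for C where ')' is in the predict set (PREDICT(N → α) = (FIRST(α) \ {ε}) ∪ (FOLLOW(N) if α ⇒* ε)).

C → ,: PREDICT = { ',' }
C → n D: PREDICT = { 'n' }

M[C, ')'] is empty (no production applies)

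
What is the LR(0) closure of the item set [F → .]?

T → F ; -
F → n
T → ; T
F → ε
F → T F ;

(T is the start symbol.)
Start with: [F → .]
The dot is at the end, so nothing is added.

CLOSURE = { [F → .] }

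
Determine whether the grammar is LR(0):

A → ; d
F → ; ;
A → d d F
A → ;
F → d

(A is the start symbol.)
A grammar is LR(0) if no state in the canonical LR(0) collection has:
  - both a shift item (dot before a terminal) and a complete item (shift-reduce conflict), or
  - two or more complete items (reduce-reduce conflict; the accept item [A' → A .] counts as a complete item here).

Augment with A' → A and build the canonical LR(0) collection (I0 = CLOSURE({[A' → . A]}), then GOTO on every symbol after a dot until no new states appear). It has 10 states:
  I0: { [A → . ; d], [A → . ;], [A → . d d F], [A' → . A] }  — shift
  I1: { [A → ; . d], [A → ; .] }  — shift, reduce
  I2: { [A' → A .] }  — accept
  I3: { [A → d . d F] }  — shift
  I4: { [A → d d . F], [F → . ; ;], [F → . d] }  — shift
  I5: { [F → ; . ;] }  — shift
  I6: { [A → d d F .] }  — reduce
  I7: { [F → d .] }  — reduce
  I8: { [F → ; ; .] }  — reduce
  I9: { [A → ; d .] }  — reduce

Conflict in state I1:
  Shift-reduce conflict between [A → ; .] and [A → ; . d]
So the grammar is NOT LR(0).

Answer: No. Shift-reduce conflict between [A → ; .] and [A → ; . d]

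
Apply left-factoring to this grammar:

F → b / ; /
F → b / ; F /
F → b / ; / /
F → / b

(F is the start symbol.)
Left-factoring transforms A → αβ₁ | αβ₂ into A → αA' and A' → β₁ | β₂
(α is the longest common prefix among the alternatives). Repeat until
no nonterminal has two alternatives with a common prefix.

Round 1: F has alternatives sharing prefix 'b / ;'. Introduce F': F → b / ; F'
  Add: F' → /
  Add: F' → F /
  Add: F' → / /

Round 2: F' has alternatives sharing prefix '/'. Introduce F'': F' → / F''
  Add: F'' → ε
  Add: F'' → /

No remaining common prefixes — done.

Resulting grammar:
F → b / ; F'
F' → / F''
F'' → ε
F'' → /
F' → F /
F → / b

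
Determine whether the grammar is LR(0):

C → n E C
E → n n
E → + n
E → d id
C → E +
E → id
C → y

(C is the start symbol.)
Augment with C' → C and build the canonical LR(0) collection (I0 = CLOSURE({[C' → . C]}), then GOTO on every symbol after a dot until no new states appear). It has 15 states:
  I0: { [C → . E +], [C → . n E C], [C → . y], [C' → . C], [E → . + n], [E → . d id], [E → . id], [E → . n n] }  — shift
  I1: { [E → + . n] }  — shift
  I2: { [C' → C .] }  — accept
  I3: { [C → E . +] }  — shift
  I4: { [E → d . id] }  — shift
  I5: { [E → id .] }  — reduce
  I6: { [C → n . E C], [E → . + n], [E → . d id], [E → . id], [E → . n n], [E → n . n] }  — shift
  I7: { [C → y .] }  — reduce
  I8: { [C → . E +], [C → . n E C], [C → . y], [C → n E . C], [E → . + n], [E → . d id], [E → . id], [E → . n n] }  — shift
  I9: { [E → n . n], [E → n n .] }  — shift, reduce
  I10: { [E → n n .] }  — reduce
  I11: { [C → n E C .] }  — reduce
  I12: { [E → d id .] }  — reduce
  I13: { [C → E + .] }  — reduce
  I14: { [E → + n .] }  — reduce

Conflict in state I9:
  Shift-reduce conflict between [E → n n .] and [E → n . n]
So the grammar is NOT LR(0).

Answer: No. Shift-reduce conflict between [E → n n .] and [E → n . n]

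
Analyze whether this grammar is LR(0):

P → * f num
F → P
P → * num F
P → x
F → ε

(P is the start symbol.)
No. Shift-reduce conflict between [F → .] and [P → . * f num]

A grammar is LR(0) if no state in the canonical LR(0) collection has:
  - both a shift item (dot before a terminal) and a complete item (shift-reduce conflict), or
  - two or more complete items (reduce-reduce conflict; the accept item [P' → P .] counts as a complete item here).

Augment with P' → P and build the canonical LR(0) collection (I0 = CLOSURE({[P' → . P]}), then GOTO on every symbol after a dot until no new states appear). It has 9 states:
  I0: { [P → . * f num], [P → . * num F], [P → . x], [P' → . P] }  — shift
  I1: { [P → * . f num], [P → * . num F] }  — shift
  I2: { [P' → P .] }  — accept
  I3: { [P → x .] }  — reduce
  I4: { [P → * f . num] }  — shift
  I5: { [F → . P], [F → .], [P → * num . F], [P → . * f num], [P → . * num F], [P → . x] }  — shift, reduce
  I6: { [P → * num F .] }  — reduce
  I7: { [F → P .] }  — reduce
  I8: { [P → * f num .] }  — reduce

Conflict in state I5:
  Shift-reduce conflict between [F → .] and [P → . * f num]
So the grammar is NOT LR(0).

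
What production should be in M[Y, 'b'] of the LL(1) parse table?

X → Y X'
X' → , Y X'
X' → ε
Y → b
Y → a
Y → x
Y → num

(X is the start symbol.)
Y → b

To find M[Y, 'b'], we find productions for Y where 'b' is in the predict set (PREDICT(N → α) = (FIRST(α) \ {ε}) ∪ (FOLLOW(N) if α ⇒* ε)).

Y → b: PREDICT = { 'b' }
  'b' is in predict set, so this production goes in M[Y, 'b']
Y → a: PREDICT = { 'a' }
Y → x: PREDICT = { 'x' }
Y → num: PREDICT = { 'num' }

M[Y, 'b'] = Y → b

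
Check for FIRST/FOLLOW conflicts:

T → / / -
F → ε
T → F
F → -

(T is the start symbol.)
Nullable non-terminals: F, T.
FIRST sets used below: FIRST(F) = { '-', ε }

F: nullable alternative(s) F → ε; FOLLOW(F) = { $ }
  F → ε: FIRST \ {ε} = { } — this is the only nullable alternative, skip
  F → -: FIRST \ {ε} = { '-' } — disjoint from FOLLOW(F)

T: nullable alternative(s) T → F; FOLLOW(T) = { $ }
  T → / / -: FIRST \ {ε} = { '/' } — disjoint from FOLLOW(T)
  T → F: FIRST \ {ε} = { '-' } — this is the only nullable alternative, skip

No FIRST/FOLLOW conflicts found.

Answer: No FIRST/FOLLOW conflicts.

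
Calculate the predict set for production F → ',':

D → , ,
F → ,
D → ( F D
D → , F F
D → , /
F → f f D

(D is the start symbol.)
PREDICT(F → ',') = (FIRST(RHS) \ {ε}) ∪ (FOLLOW(F) if ε ∈ FIRST(RHS), i.e. RHS ⇒* ε)
FIRST(',') = { ',' }
ε ∉ FIRST(','), so FOLLOW(F) is not added.
PREDICT(F → ',') = { ',' }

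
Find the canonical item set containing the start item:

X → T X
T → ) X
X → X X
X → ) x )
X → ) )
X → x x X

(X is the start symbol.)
First, augment the grammar with X' → X
I₀ = CLOSURE({ [X' → . X] }):
  [X' → . X] has the dot before X: add [X → . T X], [X → . X X], [X → . ) x )], [X → . ) )], [X → . x x X]
  [X → . T X] has the dot before T: add [T → . ) X]
No further items can be added.

I₀ = { [T → . ) X], [X → . ) )], [X → . ) x )], [X → . T X], [X → . X X], [X → . x x X], [X' → . X] }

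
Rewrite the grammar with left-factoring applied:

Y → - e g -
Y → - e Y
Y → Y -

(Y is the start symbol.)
Left-factoring transforms A → αβ₁ | αβ₂ into A → αA' and A' → β₁ | β₂
(α is the longest common prefix among the alternatives). Repeat until
no nonterminal has two alternatives with a common prefix.

Round 1: Y has alternatives sharing prefix '- e'. Introduce Y': Y → - e Y'
  Add: Y' → g -
  Add: Y' → Y

No remaining common prefixes — done.

Resulting grammar:
Y → - e Y'
Y' → g -
Y' → Y
Y → Y -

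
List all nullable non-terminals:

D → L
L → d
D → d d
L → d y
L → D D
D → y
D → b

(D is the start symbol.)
None

A non-terminal is nullable if it can derive ε (the empty string): either it has an ε-production, or it has a production whose right-hand side consists entirely of nullable non-terminals.

There are no ε-productions, so no non-terminal can derive ε.
No non-terminals are nullable.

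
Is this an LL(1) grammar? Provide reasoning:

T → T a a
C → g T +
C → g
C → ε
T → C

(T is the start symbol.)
Relevant sets:
  FIRST(T) = { 'a', 'g', ε }
  FIRST(C) = { 'g', ε }
  FOLLOW(T) = { $, '+', 'a' }
  FOLLOW(C) = { $, '+', 'a' }

For T:
  PREDICT(T → T a a) = { 'a', 'g' }
  PREDICT(T → C) = { $, '+', 'a', 'g' }
For C:
  PREDICT(C → g T '+') = { 'g' }
  PREDICT(C → g) = { 'g' }
  PREDICT(C → ε) = { $, '+', 'a' }

Conflict found: Predict set conflict for T: { 'a', 'g' }
The grammar is NOT LL(1).

Answer: No. Predict set conflict for T: { 'a', 'g' }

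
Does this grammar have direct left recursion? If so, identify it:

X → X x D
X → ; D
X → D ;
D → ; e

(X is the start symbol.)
Yes, X is left-recursive

X → X x D: LEFT RECURSIVE (starts with X)
X → ; D: starts with ';'
X → D ;: starts with D
D → ; e: starts with ';'

The grammar has direct left recursion on: X.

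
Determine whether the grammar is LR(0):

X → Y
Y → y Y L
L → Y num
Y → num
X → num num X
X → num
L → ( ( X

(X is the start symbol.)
No. Shift-reduce conflict between [X → num .] and [X → num . num X]

A grammar is LR(0) if no state in the canonical LR(0) collection has:
  - both a shift item (dot before a terminal) and a complete item (shift-reduce conflict), or
  - two or more complete items (reduce-reduce conflict; the accept item [X' → X .] counts as a complete item here).

Augment with X' → X and build the canonical LR(0) collection (I0 = CLOSURE({[X' → . X]}), then GOTO on every symbol after a dot until no new states appear). It has 15 states:
  I0: { [X → . Y], [X → . num num X], [X → . num], [X' → . X], [Y → . num], [Y → . y Y L] }  — shift
  I1: { [X' → X .] }  — accept
  I2: { [X → Y .] }  — reduce
  I3: { [X → num . num X], [X → num .], [Y → num .] }  — shift, 2 reduces
  I4: { [Y → . num], [Y → . y Y L], [Y → y . Y L] }  — shift
  I5: { [L → . ( ( X], [L → . Y num], [Y → . num], [Y → . y Y L], [Y → y Y . L] }  — shift
  I6: { [Y → num .] }  — reduce
  I7: { [L → ( . ( X] }  — shift
  I8: { [Y → y Y L .] }  — reduce
  I9: { [L → Y . num] }  — shift
  I10: { [L → Y num .] }  — reduce
  I11: { [L → ( ( . X], [X → . Y], [X → . num num X], [X → . num], [Y → . num], [Y → . y Y L] }  — shift
  I12: { [L → ( ( X .] }  — reduce
  I13: { [X → . Y], [X → . num num X], [X → . num], [X → num num . X], [Y → . num], [Y → . y Y L] }  — shift
  I14: { [X → num num X .] }  — reduce

Conflict in state I3:
  Shift-reduce conflict between [X → num .] and [X → num . num X]
So the grammar is NOT LR(0).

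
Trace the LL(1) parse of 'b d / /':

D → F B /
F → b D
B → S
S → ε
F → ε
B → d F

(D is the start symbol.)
Stack is shown with the top on the left.

Stack        Input      Action
------------------------------
D $          b d / / $  output D → F B /
F B / $      b d / / $  output F → b D
b D B / $    b d / / $  match 'b'
D B / $      d / / $    output D → F B /
F B / B / $  d / / $    output F → ε
B / B / $    d / / $    output B → d F
d F / B / $  d / / $    match 'd'
F / B / $    / / $      output F → ε
/ B / $      / / $      match '/'
B / $        / $        output B → S
S / $        / $        output S → ε
/ $          / $        match '/'
$            $          accept

The string is accepted.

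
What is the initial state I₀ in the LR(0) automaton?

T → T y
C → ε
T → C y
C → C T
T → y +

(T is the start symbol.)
First, augment the grammar with T' → T
I₀ = CLOSURE({ [T' → . T] }):
  [T' → . T] has the dot before T: add [T → . T y], [T → . C y], [T → . y +]
  [T → . C y] has the dot before C: add [C → .], [C → . C T]
No further items can be added.

I₀ = { [C → . C T], [C → .], [T → . C y], [T → . T y], [T → . y +], [T' → . T] }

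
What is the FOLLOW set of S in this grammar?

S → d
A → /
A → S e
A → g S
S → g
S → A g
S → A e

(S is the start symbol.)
{ $, 'e', 'g' }

To compute FOLLOW(S), find every occurrence of S on a right-hand side N → α S β: add FIRST(β) \ {ε}, and if β is empty or nullable also add FOLLOW(N). Iterate to a fixed point.

S is the start symbol, so $ ∈ FOLLOW(S).
In A → S e: S is followed by e, add FIRST(e) \ {ε} = { 'e' }
In A → g S: S is at the end, add FOLLOW(A)

The FOLLOW sets referred to above (computed the same way, to a fixed point):
  FOLLOW(A) = { 'e', 'g' }

Taking the union: FOLLOW(S) = { $, 'e', 'g' }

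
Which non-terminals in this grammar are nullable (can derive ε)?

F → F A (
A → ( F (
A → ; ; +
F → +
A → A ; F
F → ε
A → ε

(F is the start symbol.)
ε-productions: F → ε, A → ε
So F, A are immediately nullable.
Every non-terminal is now nullable.
Nullable = { 'A', 'F' }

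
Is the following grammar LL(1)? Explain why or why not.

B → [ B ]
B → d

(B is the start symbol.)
Yes, the grammar is LL(1).

For B:
  PREDICT(B → '[' B ']') = { '[' }
  PREDICT(B → d) = { 'd' }

All predict sets are disjoint. The grammar IS LL(1).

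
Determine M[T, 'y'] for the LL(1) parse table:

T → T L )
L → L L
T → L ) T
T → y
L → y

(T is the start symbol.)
To find M[T, 'y'], we find productions for T where 'y' is in the predict set (PREDICT(N → α) = (FIRST(α) \ {ε}) ∪ (FOLLOW(N) if α ⇒* ε)).

Relevant sets:
  FIRST(T) = { 'y' }
  FIRST(L) = { 'y' }

T → T L ): PREDICT = { 'y' }
  'y' is in predict set, so this production goes in M[T, 'y']
T → L ) T: PREDICT = { 'y' }
  'y' is in predict set, so this production goes in M[T, 'y']
T → y: PREDICT = { 'y' }
  'y' is in predict set, so this production goes in M[T, 'y']

M[T, 'y'] = T → T L ), T → L ) T, T → y  (a multiply-defined cell — the grammar is not LL(1))

Answer: T → T L ), T → L ) T, T → y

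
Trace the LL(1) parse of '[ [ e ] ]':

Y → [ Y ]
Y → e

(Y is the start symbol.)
LL(1) parsing maintains a stack (initially the start symbol over $) and the input. At each step: if the stack top is a terminal, match it against the current input token; if it is a non-terminal N, replace it with the RHS of M[N, lookahead] (the unique production whose predict set contains the lookahead).

Stack is shown with the top on the left.

Stack      Input        Action
------------------------------
Y $        [ [ e ] ] $  output Y → [ Y ]
[ Y ] $    [ [ e ] ] $  match '['
Y ] $      [ e ] ] $    output Y → [ Y ]
[ Y ] ] $  [ e ] ] $    match '['
Y ] ] $    e ] ] $      output Y → e
e ] ] $    e ] ] $      match 'e'
] ] $      ] ] $        match ']'
] $        ] $          match ']'
$          $            accept

The string is accepted.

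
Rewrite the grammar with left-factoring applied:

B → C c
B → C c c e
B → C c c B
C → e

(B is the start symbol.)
B → C c B'
B' → ε
B' → c B''
B'' → e
B'' → B
C → e

Left-factoring transforms A → αβ₁ | αβ₂ into A → αA' and A' → β₁ | β₂
(α is the longest common prefix among the alternatives). Repeat until
no nonterminal has two alternatives with a common prefix.

Round 1: B has alternatives sharing prefix 'C c'. Introduce B': B → C c B'
  Add: B' → ε
  Add: B' → c e
  Add: B' → c B

Round 2: B' has alternatives sharing prefix 'c'. Introduce B'': B' → c B''
  Add: B'' → e
  Add: B'' → B

No remaining common prefixes — done.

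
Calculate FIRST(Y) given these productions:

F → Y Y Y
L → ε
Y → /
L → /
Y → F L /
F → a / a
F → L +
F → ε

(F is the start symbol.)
{ '+', '/', 'a' }

To compute FIRST(Y), examine every production with Y on the left-hand side, reading each right-hand side left to right until a non-nullable symbol is reached.

FIRST sets of the other non-terminals involved (by the same procedure, iterated to a fixed point):
  FIRST(F) = { '+', '/', 'a', ε }
  FIRST(L) = { '/', ε }

From Y → /:
  - '/' is a terminal: add '/' and stop
From Y → F L /:
  - F is a non-terminal: add FIRST(F) \ {ε} = { '+', '/', 'a' }
    F is nullable, so continue to the next symbol
  - L is a non-terminal: add FIRST(L) \ {ε} = { '/' }
    L is nullable, so continue to the next symbol
  - '/' is a terminal: add '/' and stop

Collecting: FIRST(Y) = { '+', '/', 'a' }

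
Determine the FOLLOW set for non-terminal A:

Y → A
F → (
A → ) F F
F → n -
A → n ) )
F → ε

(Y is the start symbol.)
To compute FOLLOW(A), find every occurrence of A on a right-hand side N → α A β: add FIRST(β) \ {ε}, and if β is empty or nullable also add FOLLOW(N). Iterate to a fixed point.

In Y → A: A is at the end, add FOLLOW(Y)

The FOLLOW sets referred to above (computed the same way, to a fixed point):
  FOLLOW(Y) = { $ }

Taking the union: FOLLOW(A) = { $ }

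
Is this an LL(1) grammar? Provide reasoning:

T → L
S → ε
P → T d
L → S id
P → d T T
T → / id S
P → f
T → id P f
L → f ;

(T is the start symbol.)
No. Predict set conflict for T: { 'id' }

A grammar is LL(1) if for each non-terminal N with multiple productions, the predict sets of those productions are pairwise disjoint, where PREDICT(N → α) = (FIRST(α) \ {ε}) ∪ (FOLLOW(N) if α ⇒* ε).

Relevant sets:
  FIRST(L) = { 'f', 'id' }
  FIRST(T) = { '/', 'f', 'id' }
  FIRST(S) = { ε }

For T:
  PREDICT(T → L) = { 'f', 'id' }
  PREDICT(T → '/' id S) = { '/' }
  PREDICT(T → id P f) = { 'id' }
For P:
  PREDICT(P → T d) = { '/', 'f', 'id' }
  PREDICT(P → d T T) = { 'd' }
  PREDICT(P → f) = { 'f' }
For L:
  PREDICT(L → S id) = { 'id' }
  PREDICT(L → f ';') = { 'f' }
S has a single production, so nothing to check there.

Conflict found: Predict set conflict for T: { 'id' }
The grammar is NOT LL(1).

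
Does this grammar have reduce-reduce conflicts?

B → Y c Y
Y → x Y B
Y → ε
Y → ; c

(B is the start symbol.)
No reduce-reduce conflicts

A reduce-reduce conflict occurs when an LR(0) state has two complete items [A → α .] and [B → β .] — both call for a reduction, and with no lookahead the parser cannot choose between them.

Augment with B' → B and build the canonical LR(0) collection (I0 = CLOSURE({[B' → . B]}), then GOTO on every symbol after a dot until no new states appear). It has 10 states:
  I0: { [B → . Y c Y], [B' → . B], [Y → . ; c], [Y → . x Y B], [Y → .] }  — shift, reduce
  I1: { [Y → ; . c] }  — shift
  I2: { [B' → B .] }  — accept
  I3: { [B → Y . c Y] }  — shift
  I4: { [Y → . ; c], [Y → . x Y B], [Y → .], [Y → x . Y B] }  — shift, reduce
  I5: { [B → . Y c Y], [Y → . ; c], [Y → . x Y B], [Y → .], [Y → x Y . B] }  — shift, reduce
  I6: { [Y → x Y B .] }  — reduce
  I7: { [B → Y c . Y], [Y → . ; c], [Y → . x Y B], [Y → .] }  — shift, reduce
  I8: { [B → Y c Y .] }  — reduce
  I9: { [Y → ; c .] }  — reduce

No state contains more than one complete item.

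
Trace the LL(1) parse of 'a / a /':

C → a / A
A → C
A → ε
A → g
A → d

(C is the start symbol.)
Stack is shown with the top on the left.

Stack    Input      Action
--------------------------
C $      a / a / $  output C → a / A
a / A $  a / a / $  match 'a'
/ A $    / a / $    match '/'
A $      a / $      output A → C
C $      a / $      output C → a / A
a / A $  a / $      match 'a'
/ A $    / $        match '/'
A $      $          output A → ε
$        $          accept

The string is accepted.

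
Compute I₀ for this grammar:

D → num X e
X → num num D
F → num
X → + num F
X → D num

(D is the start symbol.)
First, augment the grammar with D' → D
I₀ = CLOSURE({ [D' → . D] }):
  [D' → . D] has the dot before D: add [D → . num X e]
No further items can be added.

I₀ = { [D → . num X e], [D' → . D] }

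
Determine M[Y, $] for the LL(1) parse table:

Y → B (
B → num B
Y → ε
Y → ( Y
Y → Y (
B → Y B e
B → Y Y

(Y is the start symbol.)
To find M[Y, $], we find productions for Y where $ is in the predict set (PREDICT(N → α) = (FIRST(α) \ {ε}) ∪ (FOLLOW(N) if α ⇒* ε)).

Relevant sets:
  FIRST(B) = { '(', 'e', 'num', ε }
  FIRST(Y) = { '(', 'e', 'num', ε }
  FOLLOW(Y) = { $, '(', 'e', 'num' }

Y → B (: PREDICT = { '(', 'e', 'num' }
Y → ε: PREDICT = { $, '(', 'e', 'num' }
  $ is in predict set, so this production goes in M[Y, $]
Y → ( Y: PREDICT = { '(' }
Y → Y (: PREDICT = { '(', 'e', 'num' }

M[Y, $] = Y → ε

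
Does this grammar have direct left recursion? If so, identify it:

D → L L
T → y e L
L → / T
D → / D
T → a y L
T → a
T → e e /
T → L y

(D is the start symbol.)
No direct left recursion

Direct left recursion occurs when N → N α for some non-terminal N (the right-hand side begins with the left-hand side itself).

D → L L: starts with L
T → y e L: starts with y
L → / T: starts with '/'
D → / D: starts with '/'
T → a y L: starts with a
T → a: starts with a
T → e e /: starts with e
T → L y: starts with L

No direct left recursion found.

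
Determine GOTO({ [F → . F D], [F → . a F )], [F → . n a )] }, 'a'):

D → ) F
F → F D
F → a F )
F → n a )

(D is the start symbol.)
{ [F → . F D], [F → . a F )], [F → . n a )], [F → a . F )] }

GOTO(I, 'a') = CLOSURE({ [A → αX.β] : [A → α.Xβ] ∈ I, X = 'a' })

Items with dot before 'a', with the dot advanced:
  [F → . a F )] → [F → a . F )]
Closure of the advanced items:
  [F → a . F )] has the dot before F: add [F → . F D], [F → . a F )], [F → . n a )]

GOTO = { [F → . F D], [F → . a F )], [F → . n a )], [F → a . F )] }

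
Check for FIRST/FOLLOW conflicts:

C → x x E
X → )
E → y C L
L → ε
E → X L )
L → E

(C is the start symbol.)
Yes. L → E with FOLLOW(L) on { ')', 'y' }

A FIRST/FOLLOW conflict occurs when a non-terminal N has a nullable alternative N → β (β ⇒* ε) and another alternative N → α with FIRST(α) ∩ FOLLOW(N) ≠ ∅: on such a lookahead the parser cannot decide between expanding α and letting N vanish via β.

Nullable non-terminals: L.
FIRST sets used below: FIRST(E) = { ')', 'y' }

L: nullable alternative(s) L → ε; FOLLOW(L) = { $, ')', 'y' }
  L → ε: FIRST \ {ε} = { } — this is the only nullable alternative, skip
  L → E: FIRST \ {ε} = { ')', 'y' } — overlaps FOLLOW(L) on { ')', 'y' }: CONFLICT

C, E, X have no nullable alternative, so no FIRST/FOLLOW check is needed there.

So the grammar has 1 FIRST/FOLLOW conflict (marked CONFLICT above).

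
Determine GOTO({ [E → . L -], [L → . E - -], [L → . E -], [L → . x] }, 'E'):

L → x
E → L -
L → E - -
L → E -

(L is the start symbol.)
{ [L → E . - -], [L → E . -] }

GOTO(I, 'E') = CLOSURE({ [A → αX.β] : [A → α.Xβ] ∈ I, X = 'E' })

Items with dot before 'E', with the dot advanced:
  [L → . E -] → [L → E . -]
  [L → . E - -] → [L → E . - -]
Closure adds nothing (no advanced item has the dot before a non-terminal).

GOTO = { [L → E . - -], [L → E . -] }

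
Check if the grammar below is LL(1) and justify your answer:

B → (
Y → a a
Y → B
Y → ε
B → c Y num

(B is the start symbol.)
Yes, the grammar is LL(1).

Relevant sets:
  FIRST(B) = { '(', 'c' }
  FOLLOW(Y) = { 'num' }

For B:
  PREDICT(B → '(') = { '(' }
  PREDICT(B → c Y num) = { 'c' }
For Y:
  PREDICT(Y → a a) = { 'a' }
  PREDICT(Y → B) = { '(', 'c' }
  PREDICT(Y → ε) = { 'num' }

All predict sets are disjoint. The grammar IS LL(1).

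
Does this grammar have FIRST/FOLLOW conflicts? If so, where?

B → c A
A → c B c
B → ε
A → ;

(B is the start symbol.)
Yes. B → c A with FOLLOW(B) on { 'c' }

A FIRST/FOLLOW conflict occurs when a non-terminal N has a nullable alternative N → β (β ⇒* ε) and another alternative N → α with FIRST(α) ∩ FOLLOW(N) ≠ ∅: on such a lookahead the parser cannot decide between expanding α and letting N vanish via β.

Nullable non-terminals: B.

B: nullable alternative(s) B → ε; FOLLOW(B) = { $, 'c' }
  B → c A: FIRST \ {ε} = { 'c' } — overlaps FOLLOW(B) on { 'c' }: CONFLICT
  B → ε: FIRST \ {ε} = { } — this is the only nullable alternative, skip

A has no nullable alternative, so no FIRST/FOLLOW check is needed there.

So the grammar has 1 FIRST/FOLLOW conflict (marked CONFLICT above).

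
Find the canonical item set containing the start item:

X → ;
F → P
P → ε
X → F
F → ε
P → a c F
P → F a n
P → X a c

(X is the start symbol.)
First, augment the grammar with X' → X
I₀ = CLOSURE({ [X' → . X] }):
  [X' → . X] has the dot before X: add [X → . ;], [X → . F]
  [X → . F] has the dot before F: add [F → . P], [F → .]
  [F → . P] has the dot before P: add [P → .], [P → . a c F], [P → . F a n], [P → . X a c]
No further items can be added.

I₀ = { [F → . P], [F → .], [P → . F a n], [P → . X a c], [P → . a c F], [P → .], [X → . ;], [X → . F], [X' → . X] }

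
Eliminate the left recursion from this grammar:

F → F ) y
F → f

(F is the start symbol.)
F → f F'
F' → ) y F'
F' → ε

F is directly left-recursive. The standard transformation for
  A → A α₁ | ... | A α_m | β₁ | ... | β_n
is
  A  → β₁ A' | ... | β_n A'
  A' → α₁ A' | ... | α_m A' | ε

F → f becomes F → f F'
F → F ) y becomes F' → ) y F'
Add F' → ε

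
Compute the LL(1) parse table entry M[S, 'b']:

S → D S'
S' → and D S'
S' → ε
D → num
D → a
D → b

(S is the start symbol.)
To find M[S, 'b'], we find productions for S where 'b' is in the predict set (PREDICT(N → α) = (FIRST(α) \ {ε}) ∪ (FOLLOW(N) if α ⇒* ε)).

Relevant sets:
  FIRST(D) = { 'a', 'b', 'num' }

S → D S': PREDICT = { 'a', 'b', 'num' }
  'b' is in predict set, so this production goes in M[S, 'b']

M[S, 'b'] = S → D S'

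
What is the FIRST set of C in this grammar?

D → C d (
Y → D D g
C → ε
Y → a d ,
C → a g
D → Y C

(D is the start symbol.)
From C → ε:
  - ε-production, so ε ∈ FIRST(C)
From C → a g:
  - a is a terminal: add 'a' and stop

Collecting: FIRST(C) = { 'a', ε }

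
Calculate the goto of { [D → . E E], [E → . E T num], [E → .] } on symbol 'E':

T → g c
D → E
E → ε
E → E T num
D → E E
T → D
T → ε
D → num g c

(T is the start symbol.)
{ [D → . E E], [D → . E], [D → . num g c], [D → E . E], [E → . E T num], [E → .], [E → E . T num], [T → . D], [T → . g c], [T → .] }

GOTO(I, 'E') = CLOSURE({ [A → αX.β] : [A → α.Xβ] ∈ I, X = 'E' })

Items with dot before 'E', with the dot advanced:
  [D → . E E] → [D → E . E]
  [E → . E T num] → [E → E . T num]
Closure of the advanced items:
  [D → E . E] has the dot before E: add [E → .], [E → . E T num]
  [E → E . T num] has the dot before T: add [T → . g c], [T → . D], [T → .]
  [T → . D] has the dot before D: add [D → . E], [D → . E E], [D → . num g c]

GOTO = { [D → . E E], [D → . E], [D → . num g c], [D → E . E], [E → . E T num], [E → .], [E → E . T num], [T → . D], [T → . g c], [T → .] }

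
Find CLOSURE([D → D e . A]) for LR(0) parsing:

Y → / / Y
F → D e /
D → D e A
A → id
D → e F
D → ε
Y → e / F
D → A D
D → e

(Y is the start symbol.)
Start with: [D → D e . A]
  [D → D e . A] has the dot before A: add [A → . id]
No further items can be added.

CLOSURE = { [A → . id], [D → D e . A] }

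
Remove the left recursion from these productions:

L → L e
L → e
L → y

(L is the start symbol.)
L → e L'
L → y L'
L' → e L'
L' → ε

L is directly left-recursive. The standard transformation for
  A → A α₁ | ... | A α_m | β₁ | ... | β_n
is
  A  → β₁ A' | ... | β_n A'
  A' → α₁ A' | ... | α_m A' | ε

L → e becomes L → e L'
L → y becomes L → y L'
L → L e becomes L' → e L'
Add L' → ε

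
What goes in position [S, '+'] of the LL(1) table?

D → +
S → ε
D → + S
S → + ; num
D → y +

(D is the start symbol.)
S → + ; num

To find M[S, '+'], we find productions for S where '+' is in the predict set (PREDICT(N → α) = (FIRST(α) \ {ε}) ∪ (FOLLOW(N) if α ⇒* ε)).

Relevant sets:
  FOLLOW(S) = { $ }

S → ε: PREDICT = { $ }
S → + ; num: PREDICT = { '+' }
  '+' is in predict set, so this production goes in M[S, '+']

M[S, '+'] = S → + ; num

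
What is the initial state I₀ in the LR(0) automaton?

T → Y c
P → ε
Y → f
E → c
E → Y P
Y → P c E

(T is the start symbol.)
{ [P → .], [T → . Y c], [T' → . T], [Y → . P c E], [Y → . f] }

First, augment the grammar with T' → T
I₀ = CLOSURE({ [T' → . T] }):
  [T' → . T] has the dot before T: add [T → . Y c]
  [T → . Y c] has the dot before Y: add [Y → . f], [Y → . P c E]
  [Y → . P c E] has the dot before P: add [P → .]
No further items can be added.

I₀ = { [P → .], [T → . Y c], [T' → . T], [Y → . P c E], [Y → . f] }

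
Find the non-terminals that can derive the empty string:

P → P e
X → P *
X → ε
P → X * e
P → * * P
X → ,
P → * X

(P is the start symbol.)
{ 'X' }

A non-terminal is nullable if it can derive ε (the empty string): either it has an ε-production, or it has a production whose right-hand side consists entirely of nullable non-terminals.

ε-productions: X → ε
So X is immediately nullable.
No further non-terminal can be added: every production for the remaining non-terminals contains a terminal or a non-nullable non-terminal.
Nullable = { 'X' }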